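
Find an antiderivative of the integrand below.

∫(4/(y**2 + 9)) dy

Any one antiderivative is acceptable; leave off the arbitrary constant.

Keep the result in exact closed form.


Answer: 4*atan(y/3)/3.


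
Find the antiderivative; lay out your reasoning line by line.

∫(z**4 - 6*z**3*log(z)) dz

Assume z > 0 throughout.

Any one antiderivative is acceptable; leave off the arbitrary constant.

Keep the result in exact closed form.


Step 1. Rewrite: now ∫(z**4) dz + ∫(-6*z**3*log(z)) dz.
Step 2. Evaluate the standard form: now z**5/5 + ∫(-6*z**3*log(z)) dz.
Step 3. Integrate ∫(-6*z**3*log(z)) dz by parts with u = log(z), dv = (-6*z**3) dz, so v = -3*z**4/2 [assuming z > 0]: now z**5/5 - 3*z**4*log(z)/2 + ∫(3*z**3/2) dz.
Step 4. Evaluate the standard form: now z**5/5 - 3*z**4*log(z)/2 + 3*z**4/8.
Answer: z**5/5 - 3*z**4*log(z)/2 + 3*z**4/8.


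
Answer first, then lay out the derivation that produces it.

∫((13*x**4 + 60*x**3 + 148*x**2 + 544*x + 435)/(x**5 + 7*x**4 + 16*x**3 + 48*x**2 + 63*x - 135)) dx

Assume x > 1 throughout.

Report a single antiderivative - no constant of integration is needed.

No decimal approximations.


The answer is 5*log(x - 1) + 3*log(x + 3) + 5*log(x + 5) - 2*atan(x/3)/3.
Step 1. Decompose ∫((13*x**4 + 60*x**3 + 148*x**2 + 544*x + 435)/(x**5 + 7*x**4 + 16*x**3 + 48*x**2 + 63*x - 135)) dx by partial fractions, (13*x**4 + 60*x**3 + 148*x**2 + 544*x + 435)/(x**5 + 7*x**4 + 16*x**3 + 48*x**2 + 63*x - 135) = -2/(x**2 + 9) + 5/(x + 5) + 3/(x + 3) + 5/(x - 1): now ∫(5/(x - 1)) dx + ∫(3/(x + 3)) dx + ∫(5/(x + 5)) dx + ∫(-2/(x**2 + 9)) dx.
Step 2. Evaluate the standard form [assuming x > -3]: now 3*log(x + 3) + ∫(5/(x - 1)) dx + ∫(5/(x + 5)) dx + ∫(-2/(x**2 + 9)) dx.
Step 3. Evaluate the standard form [assuming x > -5]: now 3*log(x + 3) + 5*log(x + 5) + ∫(5/(x - 1)) dx + ∫(-2/(x**2 + 9)) dx.
Step 4. Evaluate the standard form [assuming x > 1]: now 5*log(x - 1) + 3*log(x + 3) + 5*log(x + 5) + ∫(-2/(x**2 + 9)) dx.
Step 5. Evaluate the standard form: now 5*log(x - 1) + 3*log(x + 3) + 5*log(x + 5) - 2*atan(x/3)/3.
Answer: 5*log(x - 1) + 3*log(x + 3) + 5*log(x + 5) - 2*atan(x/3)/3.


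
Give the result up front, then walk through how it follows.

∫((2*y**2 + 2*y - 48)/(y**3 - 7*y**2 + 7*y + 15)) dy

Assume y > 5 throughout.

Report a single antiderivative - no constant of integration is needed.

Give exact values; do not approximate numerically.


The answer is log(y - 5) + 3*log(y - 3) - 2*log(y + 1).
Step 1. Decompose ∫((2*y**2 + 2*y - 48)/(y**3 - 7*y**2 + 7*y + 15)) dy by partial fractions, (2*y**2 + 2*y - 48)/(y**3 - 7*y**2 + 7*y + 15) = -2/(y + 1) + 3/(y - 3) + 1/(y - 5): now ∫(1/(y - 5)) dy + ∫(3/(y - 3)) dy + ∫(-2/(y + 1)) dy.
Step 2. Evaluate the standard form [assuming y > 3]: now 3*log(y - 3) + ∫(1/(y - 5)) dy + ∫(-2/(y + 1)) dy.
Step 3. Evaluate the standard form [assuming y > 5]: now log(y - 5) + 3*log(y - 3) + ∫(-2/(y + 1)) dy.
Step 4. Evaluate the standard form [assuming y > -1]: now log(y - 5) + 3*log(y - 3) - 2*log(y + 1).
Answer: log(y - 5) + 3*log(y - 3) - 2*log(y + 1).


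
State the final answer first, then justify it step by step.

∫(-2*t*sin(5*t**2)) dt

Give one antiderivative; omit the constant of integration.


The answer is cos(5*t**2)/5.
Step 1. Substitute u = t**2, turning ∫(-2*t*sin(5*t**2)) dt into ∫(-sin(5*u)) du: now ∫(-sin(5*u)) du.
Step 2. Evaluate the standard form: now cos(5*u)/5.
Step 3. Substitute back u = t**2: now cos(5*t**2)/5.
Answer: cos(5*t**2)/5.


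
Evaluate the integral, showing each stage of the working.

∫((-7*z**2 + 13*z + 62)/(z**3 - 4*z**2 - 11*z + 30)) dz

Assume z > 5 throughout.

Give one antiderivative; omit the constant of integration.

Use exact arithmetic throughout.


Step 1. Decompose ∫((-7*z**2 + 13*z + 62)/(z**3 - 4*z**2 - 11*z + 30)) dz by partial fractions, (-7*z**2 + 13*z + 62)/(z**3 - 4*z**2 - 11*z + 30) = -1/(z + 3) - 4/(z - 2) - 2/(z - 5): now ∫(-2/(z - 5)) dz + ∫(-4/(z - 2)) dz + ∫(-1/(z + 3)) dz.
Step 2. Evaluate the standard form [assuming z > -3]: now -log(z + 3) + ∫(-2/(z - 5)) dz + ∫(-4/(z - 2)) dz.
Step 3. Evaluate the standard form [assuming z > 5]: now -2*log(z - 5) - log(z + 3) + ∫(-4/(z - 2)) dz.
Step 4. Evaluate the standard form [assuming z > 2]: now -2*log(z - 5) - 4*log(z - 2) - log(z + 3).
Answer: -2*log(z - 5) - 4*log(z - 2) - log(z + 3).


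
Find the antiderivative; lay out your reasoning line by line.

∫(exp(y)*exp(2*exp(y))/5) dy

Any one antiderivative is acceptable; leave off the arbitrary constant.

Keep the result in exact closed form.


Step 1. Substitute u = exp(y), turning ∫(exp(y)*exp(2*exp(y))/5) dy into ∫(exp(2*u)/5) du: now ∫(exp(2*u)/5) du.
Step 2. Evaluate the standard form: now exp(2*u)/10.
Step 3. Substitute back u = exp(y): now exp(2*exp(y))/10.
Answer: exp(2*exp(y))/10.


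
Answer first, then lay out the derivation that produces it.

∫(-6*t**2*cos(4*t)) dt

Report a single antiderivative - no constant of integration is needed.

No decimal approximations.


The answer is -3*t**2*sin(4*t)/2 - 3*t*cos(4*t)/4 + 3*sin(4*t)/16.
Step 1. Integrate ∫(-6*t**2*cos(4*t)) dt by parts with u = t**2, dv = (-6*cos(4*t)) dt, so v = -3*sin(4*t)/2: now -3*t**2*sin(4*t)/2 + ∫(3*t*sin(4*t)) dt.
Step 2. Integrate ∫(3*t*sin(4*t)) dt by parts with u = t, dv = (3*sin(4*t)) dt, so v = -3*cos(4*t)/4: now -3*t**2*sin(4*t)/2 - 3*t*cos(4*t)/4 + ∫(3*cos(4*t)/4) dt.
Step 3. Evaluate the standard form: now -3*t**2*sin(4*t)/2 - 3*t*cos(4*t)/4 + 3*sin(4*t)/16.
Answer: -3*t**2*sin(4*t)/2 - 3*t*cos(4*t)/4 + 3*sin(4*t)/16.


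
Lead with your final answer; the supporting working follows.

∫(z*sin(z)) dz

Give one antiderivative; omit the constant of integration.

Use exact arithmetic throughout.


The answer is -z*cos(z) + sin(z).
Step 1. Integrate ∫(z*sin(z)) dz by parts with u = z, dv = (sin(z)) dz, so v = -cos(z): now -z*cos(z) + ∫(cos(z)) dz.
Step 2. Evaluate the standard form: now -z*cos(z) + sin(z).
Answer: -z*cos(z) + sin(z).


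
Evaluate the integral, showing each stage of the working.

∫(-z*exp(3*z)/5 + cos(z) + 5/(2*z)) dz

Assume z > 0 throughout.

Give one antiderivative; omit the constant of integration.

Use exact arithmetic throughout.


Step 1. Rewrite: now ∫(5/(2*z)) dz + ∫(-z*exp(3*z)/5) dz + ∫(cos(z)) dz.
Step 2. Evaluate the standard form: now sin(z) + ∫(5/(2*z)) dz + ∫(-z*exp(3*z)/5) dz.
Step 3. Integrate ∫(-z*exp(3*z)/5) dz by parts with u = z, dv = (-exp(3*z)/5) dz, so v = -exp(3*z)/15: now -z*exp(3*z)/15 + sin(z) + ∫(5/(2*z)) dz + ∫(exp(3*z)/15) dz.
Step 4. Evaluate the standard form: now -z*exp(3*z)/15 + exp(3*z)/45 + sin(z) + ∫(5/(2*z)) dz.
Step 5. Evaluate the standard form [assuming z > 0]: now -z*exp(3*z)/15 + exp(3*z)/45 + 5*log(z)/2 + sin(z).
Answer: -z*exp(3*z)/15 + exp(3*z)/45 + 5*log(z)/2 + sin(z).


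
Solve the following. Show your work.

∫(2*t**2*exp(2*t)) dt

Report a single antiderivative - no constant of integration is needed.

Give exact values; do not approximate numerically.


Step 1. Integrate ∫(2*t**2*exp(2*t)) dt by parts with u = t**2, dv = (2*exp(2*t)) dt, so v = exp(2*t): now t**2*exp(2*t) + ∫(-2*t*exp(2*t)) dt.
Step 2. Integrate ∫(-2*t*exp(2*t)) dt by parts with u = t, dv = (-2*exp(2*t)) dt, so v = -exp(2*t): now t**2*exp(2*t) - t*exp(2*t) + ∫(exp(2*t)) dt.
Step 3. Evaluate the standard form: now t**2*exp(2*t) - t*exp(2*t) + exp(2*t)/2.
Answer: t**2*exp(2*t) - t*exp(2*t) + exp(2*t)/2.


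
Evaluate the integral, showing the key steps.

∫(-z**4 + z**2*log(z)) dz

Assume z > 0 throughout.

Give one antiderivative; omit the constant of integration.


Step 1. Rewrite: now ∫(-z**4) dz + ∫(z**2*log(z)) dz.
Step 2. Evaluate the standard form: now -z**5/5 + ∫(z**2*log(z)) dz.
Step 3. Integrate ∫(z**2*log(z)) dz by parts with u = log(z), dv = (z**2) dz, so v = z**3/3 [assuming z > 0]: now -z**5/5 + z**3*log(z)/3 + ∫(-z**2/3) dz.
Step 4. Evaluate the standard form: now -z**5/5 + z**3*log(z)/3 - z**3/9.
Answer: -z**5/5 + z**3*log(z)/3 - z**3/9.


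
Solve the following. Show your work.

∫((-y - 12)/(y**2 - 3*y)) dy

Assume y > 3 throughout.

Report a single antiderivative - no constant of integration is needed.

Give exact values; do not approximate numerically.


Step 1. Decompose ∫((-y - 12)/(y**2 - 3*y)) dy by partial fractions, (-y - 12)/(y**2 - 3*y) = -5/(y - 3) + 4/y: now ∫(4/y) dy + ∫(-5/(y - 3)) dy.
Step 2. Evaluate the standard form [assuming y > 0]: now 4*log(y) + ∫(-5/(y - 3)) dy.
Step 3. Evaluate the standard form [assuming y > 3]: now 4*log(y) - 5*log(y - 3).
Answer: 4*log(y) - 5*log(y - 3).


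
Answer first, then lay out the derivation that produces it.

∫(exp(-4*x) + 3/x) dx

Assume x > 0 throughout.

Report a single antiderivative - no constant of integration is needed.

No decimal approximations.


The answer is 3*log(x) - exp(-4*x)/4.
Step 1. Rewrite: now ∫(3/x) dx + ∫(exp(-4*x)) dx.
Step 2. Evaluate the standard form [assuming x > 0]: now 3*log(x) + ∫(exp(-4*x)) dx.
Step 3. Evaluate the standard form: now 3*log(x) - exp(-4*x)/4.
Answer: 3*log(x) - exp(-4*x)/4.


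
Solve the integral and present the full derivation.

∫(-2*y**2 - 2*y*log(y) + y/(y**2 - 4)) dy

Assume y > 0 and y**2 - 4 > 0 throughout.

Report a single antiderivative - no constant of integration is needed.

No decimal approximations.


Step 1. Rewrite: now ∫(-2*y**2) dy + ∫(y/(y**2 - 4)) dy + ∫(-2*y*log(y)) dy.
Step 2. Substitute u = y**2 - 4, turning ∫(y/(y**2 - 4)) dy into ∫(1/(2*u)) du: now ∫(1/(2*u)) du + ∫(-2*y**2) dy + ∫(-2*y*log(y)) dy.
Step 3. Evaluate the standard form [assuming u > 0]: now log(u)/2 + ∫(-2*y**2) dy + ∫(-2*y*log(y)) dy.
Step 4. Substitute back u = y**2 - 4: now log(y**2 - 4)/2 + ∫(-2*y**2) dy + ∫(-2*y*log(y)) dy.
Step 5. Integrate ∫(-2*y*log(y)) dy by parts with u = log(y), dv = (-2*y) dy, so v = -y**2 [assuming y > 0]: now -y**2*log(y) + log(y**2 - 4)/2 + ∫(y) dy + ∫(-2*y**2) dy.
Step 6. Evaluate the standard form: now -y**2*log(y) + y**2/2 + log(y**2 - 4)/2 + ∫(-2*y**2) dy.
Step 7. Evaluate the standard form: now -2*y**3/3 - y**2*log(y) + y**2/2 + log(y**2 - 4)/2.
Answer: -2*y**3/3 - y**2*log(y) + y**2/2 + log(y**2 - 4)/2.


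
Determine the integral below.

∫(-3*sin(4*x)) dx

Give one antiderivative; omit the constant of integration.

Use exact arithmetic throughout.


Answer: 3*cos(4*x)/4.


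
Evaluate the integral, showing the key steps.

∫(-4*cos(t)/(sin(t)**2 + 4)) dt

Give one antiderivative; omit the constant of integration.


Step 1. Substitute u = sin(t), turning ∫(-4*cos(t)/(sin(t)**2 + 4)) dt into ∫(-4/(u**2 + 4)) du: now ∫(-4/(u**2 + 4)) du.
Step 2. Evaluate the standard form: now -2*atan(u/2).
Step 3. Substitute back u = sin(t): now -2*atan(sin(t)/2).
Answer: -2*atan(sin(t)/2).


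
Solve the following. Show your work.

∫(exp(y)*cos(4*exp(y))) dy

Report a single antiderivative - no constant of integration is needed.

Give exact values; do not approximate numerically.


Step 1. Substitute u = exp(y), turning ∫(exp(y)*cos(4*exp(y))) dy into ∫(cos(4*u)) du: now ∫(cos(4*u)) du.
Step 2. Evaluate the standard form: now sin(4*u)/4.
Step 3. Substitute back u = exp(y): now sin(4*exp(y))/4.
Answer: sin(4*exp(y))/4.


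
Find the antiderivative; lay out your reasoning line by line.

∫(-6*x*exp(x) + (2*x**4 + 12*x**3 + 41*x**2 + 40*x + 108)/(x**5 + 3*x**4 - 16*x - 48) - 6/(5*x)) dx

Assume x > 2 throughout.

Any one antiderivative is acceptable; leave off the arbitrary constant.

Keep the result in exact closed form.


Step 1. Rewrite: now ∫(-6/(5*x)) dx + ∫(-6*x*exp(x)) dx + ∫((2*x**4 + 12*x**3 + 41*x**2 + 40*x + 108)/(x**5 + 3*x**4 - 16*x - 48)) dx.
Step 2. Integrate ∫(-6*x*exp(x)) dx by parts with u = x, dv = (-6*exp(x)) dx, so v = -6*exp(x): now -6*x*exp(x) + ∫(-6/(5*x)) dx + ∫((2*x**4 + 12*x**3 + 41*x**2 + 40*x + 108)/(x**5 + 3*x**4 - 16*x - 48)) dx + ∫(6*exp(x)) dx.
Step 3. Evaluate the standard form: now -6*x*exp(x) + 6*exp(x) + ∫(-6/(5*x)) dx + ∫((2*x**4 + 12*x**3 + 41*x**2 + 40*x + 108)/(x**5 + 3*x**4 - 16*x - 48)) dx.
Step 4. Evaluate the standard form [assuming x > 0]: now -6*x*exp(x) + 6*exp(x) - 6*log(x)/5 + ∫((2*x**4 + 12*x**3 + 41*x**2 + 40*x + 108)/(x**5 + 3*x**4 - 16*x - 48)) dx.
Step 5. Decompose ∫((2*x**4 + 12*x**3 + 41*x**2 + 40*x + 108)/(x**5 + 3*x**4 - 16*x - 48)) dx by partial fractions, (2*x**4 + 12*x**3 + 41*x**2 + 40*x + 108)/(x**5 + 3*x**4 - 16*x - 48) = 1/(x**2 + 4) + 3/(x + 3) - 4/(x + 2) + 3/(x - 2): now -6*x*exp(x) + 6*exp(x) - 6*log(x)/5 + ∫(3/(x - 2)) dx + ∫(-4/(x + 2)) dx + ∫(3/(x + 3)) dx + ∫(1/(x**2 + 4)) dx.
Step 6. Evaluate the standard form [assuming x > -2]: now -6*x*exp(x) + 6*exp(x) - 6*log(x)/5 - 4*log(x + 2) + ∫(3/(x - 2)) dx + ∫(3/(x + 3)) dx + ∫(1/(x**2 + 4)) dx.
Step 7. Evaluate the standard form [assuming x > -3]: now -6*x*exp(x) + 6*exp(x) - 6*log(x)/5 - 4*log(x + 2) + 3*log(x + 3) + ∫(3/(x - 2)) dx + ∫(1/(x**2 + 4)) dx.
Step 8. Evaluate the standard form [assuming x > 2]: now -6*x*exp(x) + 6*exp(x) - 6*log(x)/5 + 3*log(x - 2) - 4*log(x + 2) + 3*log(x + 3) + ∫(1/(x**2 + 4)) dx.
Step 9. Evaluate the standard form: now -6*x*exp(x) + 6*exp(x) - 6*log(x)/5 + 3*log(x - 2) - 4*log(x + 2) + 3*log(x + 3) + atan(x/2)/2.
Answer: -6*x*exp(x) + 6*exp(x) - 6*log(x)/5 + 3*log(x - 2) - 4*log(x + 2) + 3*log(x + 3) + atan(x/2)/2.


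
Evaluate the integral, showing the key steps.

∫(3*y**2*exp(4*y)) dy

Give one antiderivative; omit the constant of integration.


Step 1. Integrate ∫(3*y**2*exp(4*y)) dy by parts with u = y**2, dv = (3*exp(4*y)) dy, so v = 3*exp(4*y)/4: now 3*y**2*exp(4*y)/4 + ∫(-3*y*exp(4*y)/2) dy.
Step 2. Integrate ∫(-3*y*exp(4*y)/2) dy by parts with u = y, dv = (-3*exp(4*y)/2) dy, so v = -3*exp(4*y)/8: now 3*y**2*exp(4*y)/4 - 3*y*exp(4*y)/8 + ∫(3*exp(4*y)/8) dy.
Step 3. Evaluate the standard form: now 3*y**2*exp(4*y)/4 - 3*y*exp(4*y)/8 + 3*exp(4*y)/32.
Answer: 3*y**2*exp(4*y)/4 - 3*y*exp(4*y)/8 + 3*exp(4*y)/32.


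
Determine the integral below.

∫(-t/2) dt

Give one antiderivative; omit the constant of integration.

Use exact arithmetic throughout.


Answer: -t**2/4.


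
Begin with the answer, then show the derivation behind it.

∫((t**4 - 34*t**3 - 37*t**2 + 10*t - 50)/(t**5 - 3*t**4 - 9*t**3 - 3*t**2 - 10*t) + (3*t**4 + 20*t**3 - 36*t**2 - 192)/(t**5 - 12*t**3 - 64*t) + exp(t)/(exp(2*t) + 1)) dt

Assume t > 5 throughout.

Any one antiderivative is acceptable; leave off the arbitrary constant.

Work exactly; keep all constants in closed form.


The answer is 8*log(t) - 5*log(t - 5) + 2*log(t - 4) + log(t + 2) - 2*log(t + 4) + 2*atan(t/2) - 4*atan(t) + atan(exp(t)).
Step 1. Rewrite: now ∫(exp(t)/(exp(2*t) + 1)) dt + ∫((3*t**4 + 20*t**3 - 36*t**2 - 192)/(t**5 - 12*t**3 - 64*t)) dt + ∫((t**4 - 34*t**3 - 37*t**2 + 10*t - 50)/(t**5 - 3*t**4 - 9*t**3 - 3*t**2 - 10*t)) dt.
Step 2. Decompose ∫((t**4 - 34*t**3 - 37*t**2 + 10*t - 50)/(t**5 - 3*t**4 - 9*t**3 - 3*t**2 - 10*t)) dt by partial fractions, (t**4 - 34*t**3 - 37*t**2 + 10*t - 50)/(t**5 - 3*t**4 - 9*t**3 - 3*t**2 - 10*t) = -4/(t**2 + 1) + 1/(t + 2) - 5/(t - 5) + 5/t: now ∫(5/t) dt + ∫(exp(t)/(exp(2*t) + 1)) dt + ∫((3*t**4 + 20*t**3 - 36*t**2 - 192)/(t**5 - 12*t**3 - 64*t)) dt + ∫(-5/(t - 5)) dt + ∫(1/(t + 2)) dt + ∫(-4/(t**2 + 1)) dt.
Step 3. Evaluate the standard form [assuming t > 0]: now 5*log(t) + ∫(exp(t)/(exp(2*t) + 1)) dt + ∫((3*t**4 + 20*t**3 - 36*t**2 - 192)/(t**5 - 12*t**3 - 64*t)) dt + ∫(-5/(t - 5)) dt + ∫(1/(t + 2)) dt + ∫(-4/(t**2 + 1)) dt.
Step 4. Evaluate the standard form [assuming t > 5]: now 5*log(t) - 5*log(t - 5) + ∫(exp(t)/(exp(2*t) + 1)) dt + ∫((3*t**4 + 20*t**3 - 36*t**2 - 192)/(t**5 - 12*t**3 - 64*t)) dt + ∫(1/(t + 2)) dt + ∫(-4/(t**2 + 1)) dt.
Step 5. Evaluate the standard form [assuming t > -2]: now 5*log(t) - 5*log(t - 5) + log(t + 2) + ∫(exp(t)/(exp(2*t) + 1)) dt + ∫((3*t**4 + 20*t**3 - 36*t**2 - 192)/(t**5 - 12*t**3 - 64*t)) dt + ∫(-4/(t**2 + 1)) dt.
Step 6. Evaluate the standard form: now 5*log(t) - 5*log(t - 5) + log(t + 2) - 4*atan(t) + ∫(exp(t)/(exp(2*t) + 1)) dt + ∫((3*t**4 + 20*t**3 - 36*t**2 - 192)/(t**5 - 12*t**3 - 64*t)) dt.
Step 7. Decompose ∫((3*t**4 + 20*t**3 - 36*t**2 - 192)/(t**5 - 12*t**3 - 64*t)) dt by partial fractions, (3*t**4 + 20*t**3 - 36*t**2 - 192)/(t**5 - 12*t**3 - 64*t) = 4/(t**2 + 4) - 2/(t + 4) + 2/(t - 4) + 3/t: now 5*log(t) - 5*log(t - 5) + log(t + 2) - 4*atan(t) + ∫(3/t) dt + ∫(exp(t)/(exp(2*t) + 1)) dt + ∫(2/(t - 4)) dt + ∫(-2/(t + 4)) dt + ∫(4/(t**2 + 4)) dt.
Step 8. Evaluate the standard form [assuming t > -4]: now 5*log(t) - 5*log(t - 5) + log(t + 2) - 2*log(t + 4) - 4*atan(t) + ∫(3/t) dt + ∫(exp(t)/(exp(2*t) + 1)) dt + ∫(2/(t - 4)) dt + ∫(4/(t**2 + 4)) dt.
Step 9. Evaluate the standard form [assuming t > 0]: now 8*log(t) - 5*log(t - 5) + log(t + 2) - 2*log(t + 4) - 4*atan(t) + ∫(exp(t)/(exp(2*t) + 1)) dt + ∫(2/(t - 4)) dt + ∫(4/(t**2 + 4)) dt.
Step 10. Evaluate the standard form [assuming t > 4]: now 8*log(t) - 5*log(t - 5) + 2*log(t - 4) + log(t + 2) - 2*log(t + 4) - 4*atan(t) + ∫(exp(t)/(exp(2*t) + 1)) dt + ∫(4/(t**2 + 4)) dt.
Step 11. Evaluate the standard form: now 8*log(t) - 5*log(t - 5) + 2*log(t - 4) + log(t + 2) - 2*log(t + 4) + 2*atan(t/2) - 4*atan(t) + ∫(exp(t)/(exp(2*t) + 1)) dt.
Step 12. Substitute u = exp(t), turning ∫(exp(t)/(exp(2*t) + 1)) dt into ∫(1/(u**2 + 1)) du: now 8*log(t) - 5*log(t - 5) + 2*log(t - 4) + log(t + 2) - 2*log(t + 4) + 2*atan(t/2) - 4*atan(t) + ∫(1/(u**2 + 1)) du.
Step 13. Evaluate the standard form: now 8*log(t) - 5*log(t - 5) + 2*log(t - 4) + log(t + 2) - 2*log(t + 4) + 2*atan(t/2) - 4*atan(t) + atan(u).
Step 14. Substitute back u = exp(t): now 8*log(t) - 5*log(t - 5) + 2*log(t - 4) + log(t + 2) - 2*log(t + 4) + 2*atan(t/2) - 4*atan(t) + atan(exp(t)).
Answer: 8*log(t) - 5*log(t - 5) + 2*log(t - 4) + log(t + 2) - 2*log(t + 4) + 2*atan(t/2) - 4*atan(t) + atan(exp(t)).


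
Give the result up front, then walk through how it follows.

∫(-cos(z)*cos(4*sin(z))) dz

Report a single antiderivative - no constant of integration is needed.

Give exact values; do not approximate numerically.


The answer is -sin(4*sin(z))/4.
Step 1. Substitute u = sin(z), turning ∫(-cos(z)*cos(4*sin(z))) dz into ∫(-cos(4*u)) du: now ∫(-cos(4*u)) du.
Step 2. Evaluate the standard form: now -sin(4*u)/4.
Step 3. Substitute back u = sin(z): now -sin(4*sin(z))/4.
Answer: -sin(4*sin(z))/4.


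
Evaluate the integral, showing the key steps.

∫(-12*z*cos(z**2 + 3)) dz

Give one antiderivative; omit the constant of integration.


Step 1. Substitute u = z**2 + 3, turning ∫(-12*z*cos(z**2 + 3)) dz into ∫(-6*cos(u)) du: now ∫(-6*cos(u)) du.
Step 2. Evaluate the standard form: now -6*sin(u).
Step 3. Substitute back u = z**2 + 3: now -6*sin(z**2 + 3).
Answer: -6*sin(z**2 + 3).


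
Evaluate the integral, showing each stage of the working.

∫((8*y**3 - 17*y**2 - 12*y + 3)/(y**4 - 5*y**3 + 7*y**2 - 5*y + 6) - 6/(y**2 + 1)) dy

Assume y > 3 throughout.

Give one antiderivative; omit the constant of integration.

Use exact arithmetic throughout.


Step 1. Rewrite: now ∫((8*y**3 - 17*y**2 - 12*y + 3)/(y**4 - 5*y**3 + 7*y**2 - 5*y + 6)) dy + ∫(-6/(y**2 + 1)) dy.
Step 2. Evaluate the standard form: now -6*atan(y) + ∫((8*y**3 - 17*y**2 - 12*y + 3)/(y**4 - 5*y**3 + 7*y**2 - 5*y + 6)) dy.
Step 3. Decompose ∫((8*y**3 - 17*y**2 - 12*y + 3)/(y**4 - 5*y**3 + 7*y**2 - 5*y + 6)) dy by partial fractions, (8*y**3 - 17*y**2 - 12*y + 3)/(y**4 - 5*y**3 + 7*y**2 - 5*y + 6) = 4/(y**2 + 1) + 5/(y - 2) + 3/(y - 3): now -6*atan(y) + ∫(3/(y - 3)) dy + ∫(5/(y - 2)) dy + ∫(4/(y**2 + 1)) dy.
Step 4. Evaluate the standard form [assuming y > 2]: now 5*log(y - 2) - 6*atan(y) + ∫(3/(y - 3)) dy + ∫(4/(y**2 + 1)) dy.
Step 5. Evaluate the standard form [assuming y > 3]: now 3*log(y - 3) + 5*log(y - 2) - 6*atan(y) + ∫(4/(y**2 + 1)) dy.
Step 6. Evaluate the standard form: now 3*log(y - 3) + 5*log(y - 2) - 2*atan(y).
Answer: 3*log(y - 3) + 5*log(y - 2) - 2*atan(y).


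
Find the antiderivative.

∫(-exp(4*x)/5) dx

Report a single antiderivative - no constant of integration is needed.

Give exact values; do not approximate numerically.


Answer: -exp(4*x)/20.


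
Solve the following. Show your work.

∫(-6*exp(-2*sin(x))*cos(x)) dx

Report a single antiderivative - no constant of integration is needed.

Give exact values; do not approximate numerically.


Step 1. Substitute u = sin(x), turning ∫(-6*exp(-2*sin(x))*cos(x)) dx into ∫(-6*exp(-2*u)) du: now ∫(-6*exp(-2*u)) du.
Step 2. Evaluate the standard form: now 3*exp(-2*u).
Step 3. Substitute back u = sin(x): now 3*exp(-2*sin(x)).
Answer: 3*exp(-2*sin(x)).


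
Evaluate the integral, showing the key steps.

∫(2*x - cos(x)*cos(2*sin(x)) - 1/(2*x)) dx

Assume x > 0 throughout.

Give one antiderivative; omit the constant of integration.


Step 1. Rewrite: now ∫(-1/(2*x)) dx + ∫(2*x) dx + ∫(-cos(x)*cos(2*sin(x))) dx.
Step 2. Evaluate the standard form: now x**2 + ∫(-1/(2*x)) dx + ∫(-cos(x)*cos(2*sin(x))) dx.
Step 3. Evaluate the standard form [assuming x > 0]: now x**2 - log(x)/2 + ∫(-cos(x)*cos(2*sin(x))) dx.
Step 4. Substitute u = sin(x), turning ∫(-cos(x)*cos(2*sin(x))) dx into ∫(-cos(2*u)) du: now x**2 - log(x)/2 + ∫(-cos(2*u)) du.
Step 5. Evaluate the standard form: now x**2 - log(x)/2 - sin(2*u)/2.
Step 6. Substitute back u = sin(x): now x**2 - log(x)/2 - sin(2*sin(x))/2.
Answer: x**2 - log(x)/2 - sin(2*sin(x))/2.


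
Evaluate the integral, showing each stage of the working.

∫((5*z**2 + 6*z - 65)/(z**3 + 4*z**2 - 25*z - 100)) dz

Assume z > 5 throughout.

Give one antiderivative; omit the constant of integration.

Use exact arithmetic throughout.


Step 1. Decompose ∫((5*z**2 + 6*z - 65)/(z**3 + 4*z**2 - 25*z - 100)) dz by partial fractions, (5*z**2 + 6*z - 65)/(z**3 + 4*z**2 - 25*z - 100) = 3/(z + 5) + 1/(z + 4) + 1/(z - 5): now ∫(1/(z - 5)) dz + ∫(1/(z + 4)) dz + ∫(3/(z + 5)) dz.
Step 2. Evaluate the standard form [assuming z > -5]: now 3*log(z + 5) + ∫(1/(z - 5)) dz + ∫(1/(z + 4)) dz.
Step 3. Evaluate the standard form [assuming z > -4]: now log(z + 4) + 3*log(z + 5) + ∫(1/(z - 5)) dz.
Step 4. Evaluate the standard form [assuming z > 5]: now log(z - 5) + log(z + 4) + 3*log(z + 5).
Answer: log(z - 5) + log(z + 4) + 3*log(z + 5).


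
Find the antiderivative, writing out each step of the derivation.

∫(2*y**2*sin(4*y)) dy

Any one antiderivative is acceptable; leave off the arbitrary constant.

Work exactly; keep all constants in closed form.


Step 1. Integrate ∫(2*y**2*sin(4*y)) dy by parts with u = y**2, dv = (2*sin(4*y)) dy, so v = -cos(4*y)/2: now -y**2*cos(4*y)/2 + ∫(y*cos(4*y)) dy.
Step 2. Integrate ∫(y*cos(4*y)) dy by parts with u = y, dv = (cos(4*y)) dy, so v = sin(4*y)/4: now -y**2*cos(4*y)/2 + y*sin(4*y)/4 + ∫(-sin(4*y)/4) dy.
Step 3. Evaluate the standard form: now -y**2*cos(4*y)/2 + y*sin(4*y)/4 + cos(4*y)/16.
Answer: -y**2*cos(4*y)/2 + y*sin(4*y)/4 + cos(4*y)/16.


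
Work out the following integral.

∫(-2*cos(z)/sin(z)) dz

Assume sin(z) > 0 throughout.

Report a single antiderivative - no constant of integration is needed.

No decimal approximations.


Answer: -2*log(sin(z)).


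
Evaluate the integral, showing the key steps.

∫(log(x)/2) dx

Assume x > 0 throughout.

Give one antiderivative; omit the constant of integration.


Step 1. Integrate ∫(log(x)/2) dx by parts with u = log(x), dv = (1/2) dx, so v = x/2 [assuming x > 0]: now x*log(x)/2 + ∫(-1/2) dx.
Step 2. Evaluate the standard form: now x*log(x)/2 - x/2.
Answer: x*log(x)/2 - x/2.


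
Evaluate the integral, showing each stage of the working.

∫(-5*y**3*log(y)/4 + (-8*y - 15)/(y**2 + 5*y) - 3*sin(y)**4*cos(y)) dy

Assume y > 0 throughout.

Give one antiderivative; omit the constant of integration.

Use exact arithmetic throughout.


Step 1. Rewrite: now ∫(-5*y**3*log(y)/4) dy + ∫((-8*y - 15)/(y**2 + 5*y)) dy + ∫(-3*sin(y)**4*cos(y)) dy.
Step 2. Decompose ∫((-8*y - 15)/(y**2 + 5*y)) dy by partial fractions, (-8*y - 15)/(y**2 + 5*y) = -5/(y + 5) - 3/y: now ∫(-3/y) dy + ∫(-5*y**3*log(y)/4) dy + ∫(-3*sin(y)**4*cos(y)) dy + ∫(-5/(y + 5)) dy.
Step 3. Evaluate the standard form [assuming y > 0]: now -3*log(y) + ∫(-5*y**3*log(y)/4) dy + ∫(-3*sin(y)**4*cos(y)) dy + ∫(-5/(y + 5)) dy.
Step 4. Evaluate the standard form [assuming y > -5]: now -3*log(y) - 5*log(y + 5) + ∫(-5*y**3*log(y)/4) dy + ∫(-3*sin(y)**4*cos(y)) dy.
Step 5. Substitute u = sin(y), turning ∫(-3*sin(y)**4*cos(y)) dy into ∫(-3*u**4) du: now -3*log(y) - 5*log(y + 5) + ∫(-3*u**4) du + ∫(-5*y**3*log(y)/4) dy.
Step 6. Evaluate the standard form: now -3*u**5/5 - 3*log(y) - 5*log(y + 5) + ∫(-5*y**3*log(y)/4) dy.
Step 7. Substitute back u = sin(y): now -3*log(y) - 5*log(y + 5) - 3*sin(y)**5/5 + ∫(-5*y**3*log(y)/4) dy.
Step 8. Integrate ∫(-5*y**3*log(y)/4) dy by parts with u = log(y), dv = (-5*y**3/4) dy, so v = -5*y**4/16 [assuming y > 0]: now -5*y**4*log(y)/16 - 3*log(y) - 5*log(y + 5) - 3*sin(y)**5/5 + ∫(5*y**3/16) dy.
Step 9. Evaluate the standard form: now -5*y**4*log(y)/16 + 5*y**4/64 - 3*log(y) - 5*log(y + 5) - 3*sin(y)**5/5.
Answer: -5*y**4*log(y)/16 + 5*y**4/64 - 3*log(y) - 5*log(y + 5) - 3*sin(y)**5/5.


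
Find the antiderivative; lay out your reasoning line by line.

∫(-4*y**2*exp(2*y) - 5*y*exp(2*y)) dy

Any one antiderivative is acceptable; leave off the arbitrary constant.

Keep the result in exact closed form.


Step 1. Rewrite: now ∫(-5*y*exp(2*y)) dy + ∫(-4*y**2*exp(2*y)) dy.
Step 2. Integrate ∫(-5*y*exp(2*y)) dy by parts with u = y, dv = (-5*exp(2*y)) dy, so v = -5*exp(2*y)/2: now -5*y*exp(2*y)/2 + ∫(-4*y**2*exp(2*y)) dy + ∫(5*exp(2*y)/2) dy.
Step 3. Evaluate the standard form: now -5*y*exp(2*y)/2 + 5*exp(2*y)/4 + ∫(-4*y**2*exp(2*y)) dy.
Step 4. Integrate ∫(-4*y**2*exp(2*y)) dy by parts with u = y**2, dv = (-4*exp(2*y)) dy, so v = -2*exp(2*y): now -2*y**2*exp(2*y) - 5*y*exp(2*y)/2 + 5*exp(2*y)/4 + ∫(4*y*exp(2*y)) dy.
Step 5. Integrate ∫(4*y*exp(2*y)) dy by parts with u = y, dv = (4*exp(2*y)) dy, so v = 2*exp(2*y): now -2*y**2*exp(2*y) - y*exp(2*y)/2 + 5*exp(2*y)/4 + ∫(-2*exp(2*y)) dy.
Step 6. Evaluate the standard form: now -2*y**2*exp(2*y) - y*exp(2*y)/2 + exp(2*y)/4.
Answer: -2*y**2*exp(2*y) - y*exp(2*y)/2 + exp(2*y)/4.


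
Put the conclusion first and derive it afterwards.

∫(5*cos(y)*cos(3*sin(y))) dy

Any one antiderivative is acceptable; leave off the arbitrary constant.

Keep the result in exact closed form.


The answer is 5*sin(3*sin(y))/3.
Step 1. Substitute u = sin(y), turning ∫(5*cos(y)*cos(3*sin(y))) dy into ∫(5*cos(3*u)) du: now ∫(5*cos(3*u)) du.
Step 2. Evaluate the standard form: now 5*sin(3*u)/3.
Step 3. Substitute back u = sin(y): now 5*sin(3*sin(y))/3.
Answer: 5*sin(3*sin(y))/3.


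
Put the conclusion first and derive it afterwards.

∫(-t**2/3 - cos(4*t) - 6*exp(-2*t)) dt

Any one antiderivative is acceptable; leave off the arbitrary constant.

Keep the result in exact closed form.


The answer is -t**3/9 - sin(4*t)/4 + 3*exp(-2*t).
Step 1. Rewrite: now ∫(-t**2/3) dt + ∫(-6*exp(-2*t)) dt + ∫(-cos(4*t)) dt.
Step 2. Evaluate the standard form: now -sin(4*t)/4 + ∫(-t**2/3) dt + ∫(-6*exp(-2*t)) dt.
Step 3. Evaluate the standard form: now -sin(4*t)/4 + ∫(-t**2/3) dt + 3*exp(-2*t).
Step 4. Evaluate the standard form: now -t**3/9 - sin(4*t)/4 + 3*exp(-2*t).
Answer: -t**3/9 - sin(4*t)/4 + 3*exp(-2*t).


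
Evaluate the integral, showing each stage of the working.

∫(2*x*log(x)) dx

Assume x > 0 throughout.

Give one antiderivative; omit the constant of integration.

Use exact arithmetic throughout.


Step 1. Integrate ∫(2*x*log(x)) dx by parts with u = log(x), dv = (2*x) dx, so v = x**2 [assuming x > 0]: now x**2*log(x) + ∫(-x) dx.
Step 2. Evaluate the standard form: now x**2*log(x) - x**2/2.
Answer: x**2*log(x) - x**2/2.


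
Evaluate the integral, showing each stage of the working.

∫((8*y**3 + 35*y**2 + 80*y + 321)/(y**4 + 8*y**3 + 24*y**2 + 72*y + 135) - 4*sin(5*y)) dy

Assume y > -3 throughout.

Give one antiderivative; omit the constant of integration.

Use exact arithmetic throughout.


Step 1. Rewrite: now ∫((8*y**3 + 35*y**2 + 80*y + 321)/(y**4 + 8*y**3 + 24*y**2 + 72*y + 135)) dy + ∫(-4*sin(5*y)) dy.
Step 2. Decompose ∫((8*y**3 + 35*y**2 + 80*y + 321)/(y**4 + 8*y**3 + 24*y**2 + 72*y + 135)) dy by partial fractions, (8*y**3 + 35*y**2 + 80*y + 321)/(y**4 + 8*y**3 + 24*y**2 + 72*y + 135) = 1/(y**2 + 9) + 3/(y + 5) + 5/(y + 3): now ∫(5/(y + 3)) dy + ∫(3/(y + 5)) dy + ∫(1/(y**2 + 9)) dy + ∫(-4*sin(5*y)) dy.
Step 3. Evaluate the standard form [assuming y > -3]: now 5*log(y + 3) + ∫(3/(y + 5)) dy + ∫(1/(y**2 + 9)) dy + ∫(-4*sin(5*y)) dy.
Step 4. Evaluate the standard form [assuming y > -5]: now 5*log(y + 3) + 3*log(y + 5) + ∫(1/(y**2 + 9)) dy + ∫(-4*sin(5*y)) dy.
Step 5. Evaluate the standard form: now 5*log(y + 3) + 3*log(y + 5) + atan(y/3)/3 + ∫(-4*sin(5*y)) dy.
Step 6. Evaluate the standard form: now 5*log(y + 3) + 3*log(y + 5) + 4*cos(5*y)/5 + atan(y/3)/3.
Answer: 5*log(y + 3) + 3*log(y + 5) + 4*cos(5*y)/5 + atan(y/3)/3.


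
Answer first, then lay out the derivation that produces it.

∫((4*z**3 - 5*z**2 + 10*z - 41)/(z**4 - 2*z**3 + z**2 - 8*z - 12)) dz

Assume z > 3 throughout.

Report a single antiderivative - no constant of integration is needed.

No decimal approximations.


The answer is log(z - 3) + 3*log(z + 1) + 3*atan(z/2)/2.
Step 1. Decompose ∫((4*z**3 - 5*z**2 + 10*z - 41)/(z**4 - 2*z**3 + z**2 - 8*z - 12)) dz by partial fractions, (4*z**3 - 5*z**2 + 10*z - 41)/(z**4 - 2*z**3 + z**2 - 8*z - 12) = 3/(z**2 + 4) + 3/(z + 1) + 1/(z - 3): now ∫(1/(z - 3)) dz + ∫(3/(z + 1)) dz + ∫(3/(z**2 + 4)) dz.
Step 2. Evaluate the standard form [assuming z > 3]: now log(z - 3) + ∫(3/(z + 1)) dz + ∫(3/(z**2 + 4)) dz.
Step 3. Evaluate the standard form [assuming z > -1]: now log(z - 3) + 3*log(z + 1) + ∫(3/(z**2 + 4)) dz.
Step 4. Evaluate the standard form: now log(z - 3) + 3*log(z + 1) + 3*atan(z/2)/2.
Answer: log(z - 3) + 3*log(z + 1) + 3*atan(z/2)/2.


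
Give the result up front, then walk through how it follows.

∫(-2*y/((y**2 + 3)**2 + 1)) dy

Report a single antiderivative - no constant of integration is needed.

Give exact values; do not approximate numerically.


The answer is -atan(y**2 + 3).
Step 1. Substitute u = y**2 + 3, turning ∫(-2*y/((y**2 + 3)**2 + 1)) dy into ∫(-1/(u**2 + 1)) du: now ∫(-1/(u**2 + 1)) du.
Step 2. Evaluate the standard form: now -atan(u).
Step 3. Substitute back u = y**2 + 3: now -atan(y**2 + 3).
Answer: -atan(y**2 + 3).


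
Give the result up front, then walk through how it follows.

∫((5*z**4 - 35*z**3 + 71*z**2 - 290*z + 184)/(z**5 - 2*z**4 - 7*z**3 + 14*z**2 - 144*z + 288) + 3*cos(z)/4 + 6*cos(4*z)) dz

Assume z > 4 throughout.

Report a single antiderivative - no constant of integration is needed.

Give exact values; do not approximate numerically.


The answer is -2*log(z - 4) + 2*log(z - 2) + 5*log(z + 4) + 3*sin(z)/4 + 3*sin(4*z)/2 - atan(z/3)/3.
Step 1. Rewrite: now ∫((5*z**4 - 35*z**3 + 71*z**2 - 290*z + 184)/(z**5 - 2*z**4 - 7*z**3 + 14*z**2 - 144*z + 288)) dz + ∫(3*cos(z)/4) dz + ∫(6*cos(4*z)) dz.
Step 2. Evaluate the standard form: now 3*sin(4*z)/2 + ∫((5*z**4 - 35*z**3 + 71*z**2 - 290*z + 184)/(z**5 - 2*z**4 - 7*z**3 + 14*z**2 - 144*z + 288)) dz + ∫(3*cos(z)/4) dz.
Step 3. Evaluate the standard form: now 3*sin(z)/4 + 3*sin(4*z)/2 + ∫((5*z**4 - 35*z**3 + 71*z**2 - 290*z + 184)/(z**5 - 2*z**4 - 7*z**3 + 14*z**2 - 144*z + 288)) dz.
Step 4. Decompose ∫((5*z**4 - 35*z**3 + 71*z**2 - 290*z + 184)/(z**5 - 2*z**4 - 7*z**3 + 14*z**2 - 144*z + 288)) dz by partial fractions, (5*z**4 - 35*z**3 + 71*z**2 - 290*z + 184)/(z**5 - 2*z**4 - 7*z**3 + 14*z**2 - 144*z + 288) = -1/(z**2 + 9) + 5/(z + 4) + 2/(z - 2) - 2/(z - 4): now 3*sin(z)/4 + 3*sin(4*z)/2 + ∫(-2/(z - 4)) dz + ∫(2/(z - 2)) dz + ∫(5/(z + 4)) dz + ∫(-1/(z**2 + 9)) dz.
Step 5. Evaluate the standard form [assuming z > -4]: now 5*log(z + 4) + 3*sin(z)/4 + 3*sin(4*z)/2 + ∫(-2/(z - 4)) dz + ∫(2/(z - 2)) dz + ∫(-1/(z**2 + 9)) dz.
Step 6. Evaluate the standard form [assuming z > 2]: now 2*log(z - 2) + 5*log(z + 4) + 3*sin(z)/4 + 3*sin(4*z)/2 + ∫(-2/(z - 4)) dz + ∫(-1/(z**2 + 9)) dz.
Step 7. Evaluate the standard form [assuming z > 4]: now -2*log(z - 4) + 2*log(z - 2) + 5*log(z + 4) + 3*sin(z)/4 + 3*sin(4*z)/2 + ∫(-1/(z**2 + 9)) dz.
Step 8. Evaluate the standard form: now -2*log(z - 4) + 2*log(z - 2) + 5*log(z + 4) + 3*sin(z)/4 + 3*sin(4*z)/2 - atan(z/3)/3.
Answer: -2*log(z - 4) + 2*log(z - 2) + 5*log(z + 4) + 3*sin(z)/4 + 3*sin(4*z)/2 - atan(z/3)/3.


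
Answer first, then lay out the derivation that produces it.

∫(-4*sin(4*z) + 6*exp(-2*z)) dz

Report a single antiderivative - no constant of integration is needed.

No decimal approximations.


The answer is cos(4*z) - 3*exp(-2*z).
Step 1. Rewrite: now ∫(6*exp(-2*z)) dz + ∫(-4*sin(4*z)) dz.
Step 2. Evaluate the standard form: now cos(4*z) + ∫(6*exp(-2*z)) dz.
Step 3. Evaluate the standard form: now cos(4*z) - 3*exp(-2*z).
Answer: cos(4*z) - 3*exp(-2*z).


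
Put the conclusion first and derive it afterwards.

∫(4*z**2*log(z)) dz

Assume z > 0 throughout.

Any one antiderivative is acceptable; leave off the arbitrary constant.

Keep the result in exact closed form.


The answer is 4*z**3*log(z)/3 - 4*z**3/9.
Step 1. Integrate ∫(4*z**2*log(z)) dz by parts with u = log(z), dv = (4*z**2) dz, so v = 4*z**3/3 [assuming z > 0]: now 4*z**3*log(z)/3 + ∫(-4*z**2/3) dz.
Step 2. Evaluate the standard form: now 4*z**3*log(z)/3 - 4*z**3/9.
Answer: 4*z**3*log(z)/3 - 4*z**3/9.


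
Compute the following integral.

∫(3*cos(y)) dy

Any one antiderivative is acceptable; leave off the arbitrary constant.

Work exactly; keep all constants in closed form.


Answer: 3*sin(y).


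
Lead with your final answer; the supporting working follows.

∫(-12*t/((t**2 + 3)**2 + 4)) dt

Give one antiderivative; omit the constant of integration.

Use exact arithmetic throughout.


The answer is -3*atan(t**2/2 + 3/2).
Step 1. Substitute u = t**2 + 3, turning ∫(-12*t/((t**2 + 3)**2 + 4)) dt into ∫(-6/(u**2 + 4)) du: now ∫(-6/(u**2 + 4)) du.
Step 2. Evaluate the standard form: now -3*atan(u/2).
Step 3. Substitute back u = t**2 + 3: now -3*atan(t**2/2 + 3/2).
Answer: -3*atan(t**2/2 + 3/2).


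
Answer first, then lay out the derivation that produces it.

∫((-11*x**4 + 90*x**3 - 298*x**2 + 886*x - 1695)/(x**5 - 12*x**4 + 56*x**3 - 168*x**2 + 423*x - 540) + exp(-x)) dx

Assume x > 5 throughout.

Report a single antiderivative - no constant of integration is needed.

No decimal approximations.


The answer is -5*log(x - 5) - log(x - 4) - 5*log(x - 3) + 2*atan(x/3)/3 - exp(-x).
Step 1. Rewrite: now ∫((-11*x**4 + 90*x**3 - 298*x**2 + 886*x - 1695)/(x**5 - 12*x**4 + 56*x**3 - 168*x**2 + 423*x - 540)) dx + ∫(exp(-x)) dx.
Step 2. Evaluate the standard form: now ∫((-11*x**4 + 90*x**3 - 298*x**2 + 886*x - 1695)/(x**5 - 12*x**4 + 56*x**3 - 168*x**2 + 423*x - 540)) dx - exp(-x).
Step 3. Decompose ∫((-11*x**4 + 90*x**3 - 298*x**2 + 886*x - 1695)/(x**5 - 12*x**4 + 56*x**3 - 168*x**2 + 423*x - 540)) dx by partial fractions, (-11*x**4 + 90*x**3 - 298*x**2 + 886*x - 1695)/(x**5 - 12*x**4 + 56*x**3 - 168*x**2 + 423*x - 540) = 2/(x**2 + 9) - 5/(x - 3) - 1/(x - 4) - 5/(x - 5): now ∫(-5/(x - 5)) dx + ∫(-1/(x - 4)) dx + ∫(-5/(x - 3)) dx + ∫(2/(x**2 + 9)) dx - exp(-x).
Step 4. Evaluate the standard form [assuming x > 3]: now -5*log(x - 3) + ∫(-5/(x - 5)) dx + ∫(-1/(x - 4)) dx + ∫(2/(x**2 + 9)) dx - exp(-x).
Step 5. Evaluate the standard form [assuming x > 4]: now -log(x - 4) - 5*log(x - 3) + ∫(-5/(x - 5)) dx + ∫(2/(x**2 + 9)) dx - exp(-x).
Step 6. Evaluate the standard form [assuming x > 5]: now -5*log(x - 5) - log(x - 4) - 5*log(x - 3) + ∫(2/(x**2 + 9)) dx - exp(-x).
Step 7. Evaluate the standard form: now -5*log(x - 5) - log(x - 4) - 5*log(x - 3) + 2*atan(x/3)/3 - exp(-x).
Answer: -5*log(x - 5) - log(x - 4) - 5*log(x - 3) + 2*atan(x/3)/3 - exp(-x).


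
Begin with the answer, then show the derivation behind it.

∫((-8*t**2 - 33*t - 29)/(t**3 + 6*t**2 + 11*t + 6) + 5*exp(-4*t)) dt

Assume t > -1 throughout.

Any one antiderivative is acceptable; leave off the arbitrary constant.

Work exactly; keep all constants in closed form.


The answer is -2*log(t + 1) - 5*log(t + 2) - log(t + 3) - 5*exp(-4*t)/4.
Step 1. Rewrite: now ∫((-8*t**2 - 33*t - 29)/(t**3 + 6*t**2 + 11*t + 6)) dt + ∫(5*exp(-4*t)) dt.
Step 2. Decompose ∫((-8*t**2 - 33*t - 29)/(t**3 + 6*t**2 + 11*t + 6)) dt by partial fractions, (-8*t**2 - 33*t - 29)/(t**3 + 6*t**2 + 11*t + 6) = -1/(t + 3) - 5/(t + 2) - 2/(t + 1): now ∫(-2/(t + 1)) dt + ∫(-5/(t + 2)) dt + ∫(-1/(t + 3)) dt + ∫(5*exp(-4*t)) dt.
Step 3. Evaluate the standard form [assuming t > -1]: now -2*log(t + 1) + ∫(-5/(t + 2)) dt + ∫(-1/(t + 3)) dt + ∫(5*exp(-4*t)) dt.
Step 4. Evaluate the standard form [assuming t > -2]: now -2*log(t + 1) - 5*log(t + 2) + ∫(-1/(t + 3)) dt + ∫(5*exp(-4*t)) dt.
Step 5. Evaluate the standard form [assuming t > -3]: now -2*log(t + 1) - 5*log(t + 2) - log(t + 3) + ∫(5*exp(-4*t)) dt.
Step 6. Evaluate the standard form: now -2*log(t + 1) - 5*log(t + 2) - log(t + 3) - 5*exp(-4*t)/4.
Answer: -2*log(t + 1) - 5*log(t + 2) - log(t + 3) - 5*exp(-4*t)/4.


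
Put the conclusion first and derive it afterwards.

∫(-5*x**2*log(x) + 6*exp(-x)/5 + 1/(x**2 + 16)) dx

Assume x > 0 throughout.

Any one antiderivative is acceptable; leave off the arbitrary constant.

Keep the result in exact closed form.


The answer is -5*x**3*log(x)/3 + 5*x**3/9 + atan(x/4)/4 - 6*exp(-x)/5.
Step 1. Rewrite: now ∫(-5*x**2*log(x)) dx + ∫(1/(x**2 + 16)) dx + ∫(6*exp(-x)/5) dx.
Step 2. Integrate ∫(-5*x**2*log(x)) dx by parts with u = log(x), dv = (-5*x**2) dx, so v = -5*x**3/3 [assuming x > 0]: now -5*x**3*log(x)/3 + ∫(5*x**2/3) dx + ∫(1/(x**2 + 16)) dx + ∫(6*exp(-x)/5) dx.
Step 3. Evaluate the standard form: now -5*x**3*log(x)/3 + 5*x**3/9 + ∫(1/(x**2 + 16)) dx + ∫(6*exp(-x)/5) dx.
Step 4. Evaluate the standard form: now -5*x**3*log(x)/3 + 5*x**3/9 + ∫(1/(x**2 + 16)) dx - 6*exp(-x)/5.
Step 5. Evaluate the standard form: now -5*x**3*log(x)/3 + 5*x**3/9 + atan(x/4)/4 - 6*exp(-x)/5.
Answer: -5*x**3*log(x)/3 + 5*x**3/9 + atan(x/4)/4 - 6*exp(-x)/5.


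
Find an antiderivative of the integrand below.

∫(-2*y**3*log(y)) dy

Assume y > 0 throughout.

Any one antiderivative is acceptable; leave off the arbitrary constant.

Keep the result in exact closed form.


Answer: -y**4*log(y)/2 + y**4/8.


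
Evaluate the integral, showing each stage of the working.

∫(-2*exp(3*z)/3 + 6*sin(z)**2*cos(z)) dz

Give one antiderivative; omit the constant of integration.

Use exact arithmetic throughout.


Step 1. Rewrite: now ∫(6*sin(z)**2*cos(z)) dz + ∫(-2*exp(3*z)/3) dz.
Step 2. Evaluate the standard form: now -2*exp(3*z)/9 + ∫(6*sin(z)**2*cos(z)) dz.
Step 3. Substitute u = sin(z), turning ∫(6*sin(z)**2*cos(z)) dz into ∫(6*u**2) du: now -2*exp(3*z)/9 + ∫(6*u**2) du.
Step 4. Evaluate the standard form: now 2*u**3 - 2*exp(3*z)/9.
Step 5. Substitute back u = sin(z): now -2*exp(3*z)/9 + 2*sin(z)**3.
Answer: -2*exp(3*z)/9 + 2*sin(z)**3.


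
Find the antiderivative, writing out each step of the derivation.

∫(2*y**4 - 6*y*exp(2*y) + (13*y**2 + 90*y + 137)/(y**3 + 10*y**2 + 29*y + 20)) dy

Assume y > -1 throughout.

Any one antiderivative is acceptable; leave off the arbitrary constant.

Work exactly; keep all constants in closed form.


Step 1. Rewrite: now ∫(2*y**4) dy + ∫(-6*y*exp(2*y)) dy + ∫((13*y**2 + 90*y + 137)/(y**3 + 10*y**2 + 29*y + 20)) dy.
Step 2. Decompose ∫((13*y**2 + 90*y + 137)/(y**3 + 10*y**2 + 29*y + 20)) dy by partial fractions, (13*y**2 + 90*y + 137)/(y**3 + 10*y**2 + 29*y + 20) = 3/(y + 5) + 5/(y + 4) + 5/(y + 1): now ∫(2*y**4) dy + ∫(-6*y*exp(2*y)) dy + ∫(5/(y + 1)) dy + ∫(5/(y + 4)) dy + ∫(3/(y + 5)) dy.
Step 3. Evaluate the standard form [assuming y > -5]: now 3*log(y + 5) + ∫(2*y**4) dy + ∫(-6*y*exp(2*y)) dy + ∫(5/(y + 1)) dy + ∫(5/(y + 4)) dy.
Step 4. Evaluate the standard form [assuming y > -1]: now 5*log(y + 1) + 3*log(y + 5) + ∫(2*y**4) dy + ∫(-6*y*exp(2*y)) dy + ∫(5/(y + 4)) dy.
Step 5. Evaluate the standard form [assuming y > -4]: now 5*log(y + 1) + 5*log(y + 4) + 3*log(y + 5) + ∫(2*y**4) dy + ∫(-6*y*exp(2*y)) dy.
Step 6. Evaluate the standard form: now 2*y**5/5 + 5*log(y + 1) + 5*log(y + 4) + 3*log(y + 5) + ∫(-6*y*exp(2*y)) dy.
Step 7. Integrate ∫(-6*y*exp(2*y)) dy by parts with u = y, dv = (-6*exp(2*y)) dy, so v = -3*exp(2*y): now 2*y**5/5 - 3*y*exp(2*y) + 5*log(y + 1) + 5*log(y + 4) + 3*log(y + 5) + ∫(3*exp(2*y)) dy.
Step 8. Evaluate the standard form: now 2*y**5/5 - 3*y*exp(2*y) + 3*exp(2*y)/2 + 5*log(y + 1) + 5*log(y + 4) + 3*log(y + 5).
Answer: 2*y**5/5 - 3*y*exp(2*y) + 3*exp(2*y)/2 + 5*log(y + 1) + 5*log(y + 4) + 3*log(y + 5).
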